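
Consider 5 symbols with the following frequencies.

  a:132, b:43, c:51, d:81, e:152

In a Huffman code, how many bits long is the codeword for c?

3

Build the tree from the bottom:
merge b(43) and c(51): 94
merge d(81) and 94: 175
merge a(132) and e(152): 284
merge 175 and 284: 459
c sits 3 levels below the root, so its codeword is 3 bits.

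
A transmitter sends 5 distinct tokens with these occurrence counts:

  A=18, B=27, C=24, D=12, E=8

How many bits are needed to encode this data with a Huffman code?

198

Merge the two smallest weights repeatedly:
merge E(8) and D(12): 20
merge A(18) and 20: 38
merge C(24) and B(27): 51
merge 38 and 51: 89
Each symbol's bit-cost is frequency × depth; summing gives 198 bits (equivalently 20 + 38 + 51 + 89).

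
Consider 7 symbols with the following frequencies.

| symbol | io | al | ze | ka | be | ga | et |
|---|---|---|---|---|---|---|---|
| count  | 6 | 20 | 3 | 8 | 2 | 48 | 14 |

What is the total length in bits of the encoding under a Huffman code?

222

Build the Huffman tree bottom-up:
merge be(2) and ze(3): 5
merge 5 and io(6): 11
merge ka(8) and 11: 19
merge et(14) and 19: 33
merge al(20) and 33: 53
merge ga(48) and 53: 101
The encoded length is the sum of every internal node's weight: 5 + 11 + 19 + 33 + 53 + 101 = 222 bits.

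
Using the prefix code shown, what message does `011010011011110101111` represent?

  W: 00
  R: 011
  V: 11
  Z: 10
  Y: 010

RYRRVYVV

Read left to right; each codeword is recognised as soon as it completes (prefix code):
  011→R | 010→Y | 011→R | 011→R | 11→V | 010→Y | 11→V | 11→V
Decoded message: RYRRVYVV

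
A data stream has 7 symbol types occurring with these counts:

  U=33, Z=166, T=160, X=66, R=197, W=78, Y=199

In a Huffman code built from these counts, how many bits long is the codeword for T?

3

Build the tree from the bottom:
merge U(33) and X(66): 99
merge W(78) and 99: 177
merge T(160) and Z(166): 326
merge 177 and R(197): 374
merge Y(199) and 326: 525
merge 374 and 525: 899
T sits 3 levels below the root, so its codeword is 3 bits.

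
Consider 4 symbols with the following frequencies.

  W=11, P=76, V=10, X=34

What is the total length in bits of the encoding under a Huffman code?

207

Build the Huffman tree bottom-up:
merge V(10) and W(11): 21
merge 21 and X(34): 55
merge 55 and P(76): 131
The encoded length is the sum of every internal node's weight: 21 + 55 + 131 = 207 bits.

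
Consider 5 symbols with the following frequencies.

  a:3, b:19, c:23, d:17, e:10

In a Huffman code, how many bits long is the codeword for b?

2

Repeatedly merge the two smallest:
combine a(3), e(10) → 13
combine 13, d(17) → 30
combine b(19), c(23) → 42
combine 30, 42 → 72
b sits 2 levels below the root, so its codeword is 2 bits.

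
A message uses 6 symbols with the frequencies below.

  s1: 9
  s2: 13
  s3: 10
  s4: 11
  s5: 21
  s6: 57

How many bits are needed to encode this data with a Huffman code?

Merge the two smallest weights repeatedly:
s1(9) + s3(10) → 19
s4(11) + s2(13) → 24
19 + s5(21) → 40
24 + 40 → 64
s6(57) + 64 → 121
Total encoded bits = sum of merged weights = 19 + 24 + 40 + 64 + 121 = 268.

268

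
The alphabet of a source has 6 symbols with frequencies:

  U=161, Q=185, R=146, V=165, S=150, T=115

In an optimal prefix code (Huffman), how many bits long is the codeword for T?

3

Repeatedly merge the two smallest:
merge T(115) and R(146): 261
merge S(150) and U(161): 311
merge V(165) and Q(185): 350
merge 261 and 311: 572
merge 350 and 572: 922
The subtree containing T is merged 3 times, so code length = 3.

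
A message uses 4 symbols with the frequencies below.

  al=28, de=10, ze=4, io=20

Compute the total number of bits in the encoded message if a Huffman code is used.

110

Merge the two smallest weights repeatedly:
ze(4) + de(10) → 14
14 + io(20) → 34
al(28) + 34 → 62
Each symbol's bit-cost is frequency × depth; summing gives 110 bits (equivalently 14 + 34 + 62).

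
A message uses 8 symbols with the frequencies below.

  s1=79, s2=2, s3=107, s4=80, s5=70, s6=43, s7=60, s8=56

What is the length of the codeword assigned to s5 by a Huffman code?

Repeatedly merge the two smallest:
s2(2) + s6(43) → 45
45 + s8(56) → 101
s7(60) + s5(70) → 130
s1(79) + s4(80) → 159
101 + s3(107) → 208
130 + 159 → 289
208 + 289 → 497
s5 sits 3 levels below the root, so its codeword is 3 bits.

3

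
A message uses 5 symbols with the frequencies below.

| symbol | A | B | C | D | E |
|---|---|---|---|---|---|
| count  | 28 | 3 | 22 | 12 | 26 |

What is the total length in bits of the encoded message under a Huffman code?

197

Build the Huffman tree bottom-up:
combine B(3), D(12) → 15
combine 15, C(22) → 37
combine E(26), A(28) → 54
combine 37, 54 → 91
Total encoded bits = sum of merged weights = 15 + 37 + 54 + 91 = 197.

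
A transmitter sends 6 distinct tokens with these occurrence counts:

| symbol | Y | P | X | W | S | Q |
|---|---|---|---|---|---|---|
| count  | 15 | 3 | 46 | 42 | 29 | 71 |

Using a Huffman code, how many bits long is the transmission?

477

Merge the two smallest weights repeatedly:
combine P(3), Y(15) → 18
combine 18, S(29) → 47
combine W(42), X(46) → 88
combine 47, Q(71) → 118
combine 88, 118 → 206
The encoded length is the sum of every internal node's weight: 18 + 47 + 88 + 118 + 206 = 477 bits.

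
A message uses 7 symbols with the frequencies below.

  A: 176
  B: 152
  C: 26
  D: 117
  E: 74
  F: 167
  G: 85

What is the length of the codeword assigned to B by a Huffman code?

3

Repeatedly merge the two smallest:
merge C(26) and E(74): 100
merge G(85) and 100: 185
merge D(117) and B(152): 269
merge F(167) and A(176): 343
merge 185 and 269: 454
merge 343 and 454: 797
B sits 3 levels below the root, so its codeword is 3 bits.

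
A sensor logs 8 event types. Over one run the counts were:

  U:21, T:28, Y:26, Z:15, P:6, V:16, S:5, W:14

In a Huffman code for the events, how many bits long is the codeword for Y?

2

Build the tree from the bottom:
combine S(5), P(6) → 11
combine 11, W(14) → 25
combine Z(15), V(16) → 31
combine U(21), 25 → 46
combine Y(26), T(28) → 54
combine 31, 46 → 77
combine 54, 77 → 131
The subtree containing Y is merged 2 times, so code length = 2.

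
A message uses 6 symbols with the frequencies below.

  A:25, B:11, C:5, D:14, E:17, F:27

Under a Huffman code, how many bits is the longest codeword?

Merge the two lowest-weight nodes at each step:
C(5) + B(11) → 16
D(14) + 16 → 30
E(17) + A(25) → 42
F(27) + 30 → 57
42 + 57 → 99
The rarest symbols sit at the bottom; the longest codeword is 4 bits.

4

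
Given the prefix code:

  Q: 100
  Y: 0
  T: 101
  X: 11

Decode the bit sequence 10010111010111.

QTXYTX

Read left to right; each codeword is recognised as soon as it completes (prefix code):
  100→Q | 101→T | 11→X | 0→Y | 101→T | 11→X
Decoded message: QTXYTX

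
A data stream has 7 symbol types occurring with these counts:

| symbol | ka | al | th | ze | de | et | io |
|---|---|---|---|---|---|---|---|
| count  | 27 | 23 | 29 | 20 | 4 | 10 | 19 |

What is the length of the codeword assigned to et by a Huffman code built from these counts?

Build the tree from the bottom:
de(4) + et(10) → 14
14 + io(19) → 33
ze(20) + al(23) → 43
ka(27) + th(29) → 56
33 + 43 → 76
56 + 76 → 132
The subtree containing et is merged 4 times, so code length = 4.

4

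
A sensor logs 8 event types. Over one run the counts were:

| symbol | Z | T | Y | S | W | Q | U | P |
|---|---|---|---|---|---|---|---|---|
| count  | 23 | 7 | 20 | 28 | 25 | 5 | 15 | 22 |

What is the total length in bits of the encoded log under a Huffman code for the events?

Merge the two smallest weights repeatedly:
combine Q(5), T(7) → 12
combine 12, U(15) → 27
combine Y(20), P(22) → 42
combine Z(23), W(25) → 48
combine 27, S(28) → 55
combine 42, 48 → 90
combine 55, 90 → 145
Each symbol's bit-cost is frequency × depth; summing gives 419 bits (equivalently 12 + 27 + 42 + 48 + 55 + 90 + 145).

419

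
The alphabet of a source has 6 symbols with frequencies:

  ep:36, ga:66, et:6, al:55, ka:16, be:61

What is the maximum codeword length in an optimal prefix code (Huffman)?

4

Merge the two lowest-weight nodes at each step:
combine et(6), ka(16) → 22
combine 22, ep(36) → 58
combine al(55), 58 → 113
combine be(61), ga(66) → 127
combine 113, 127 → 240
The rarest symbols sit at the bottom; the longest codeword is 4 bits.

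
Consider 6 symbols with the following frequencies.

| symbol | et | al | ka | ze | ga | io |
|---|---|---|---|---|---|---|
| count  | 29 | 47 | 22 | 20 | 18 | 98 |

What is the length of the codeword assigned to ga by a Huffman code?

Repeatedly merge the two smallest:
ga(18) + ze(20) → 38
ka(22) + et(29) → 51
38 + al(47) → 85
51 + 85 → 136
io(98) + 136 → 234
ga's leaf is at depth 4, giving a 4-bit codeword.

4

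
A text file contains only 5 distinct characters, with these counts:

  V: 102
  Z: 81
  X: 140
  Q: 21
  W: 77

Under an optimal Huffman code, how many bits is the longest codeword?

Merge the two lowest-weight nodes at each step:
merge Q(21) and W(77): 98
merge Z(81) and 98: 179
merge V(102) and X(140): 242
merge 179 and 242: 421
The rarest symbols sit at the bottom; the longest codeword is 3 bits.

3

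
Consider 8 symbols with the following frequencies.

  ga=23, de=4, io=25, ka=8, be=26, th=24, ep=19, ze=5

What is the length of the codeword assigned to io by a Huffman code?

Build the tree from the bottom:
merge de(4) and ze(5): 9
merge ka(8) and 9: 17
merge 17 and ep(19): 36
merge ga(23) and th(24): 47
merge io(25) and be(26): 51
merge 36 and 47: 83
merge 51 and 83: 134
io sits 2 levels below the root, so its codeword is 2 bits.

2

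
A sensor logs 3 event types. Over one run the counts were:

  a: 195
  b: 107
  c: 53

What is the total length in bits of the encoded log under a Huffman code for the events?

515

Greedily combine the two least-frequent nodes:
c(53) + b(107) → 160
160 + a(195) → 355
Each symbol's bit-cost is frequency × depth; summing gives 515 bits (equivalently 160 + 355).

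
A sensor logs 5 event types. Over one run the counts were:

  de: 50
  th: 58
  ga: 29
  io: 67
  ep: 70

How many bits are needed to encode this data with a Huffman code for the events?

Merge the two smallest weights repeatedly:
merge ga(29) and de(50): 79
merge th(58) and io(67): 125
merge ep(70) and 79: 149
merge 125 and 149: 274
Total encoded bits = sum of merged weights = 79 + 125 + 149 + 274 = 627.

627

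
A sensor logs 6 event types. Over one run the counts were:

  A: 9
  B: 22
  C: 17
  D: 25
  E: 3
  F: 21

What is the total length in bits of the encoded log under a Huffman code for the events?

235

Build the Huffman tree bottom-up:
E(3) + A(9) → 12
12 + C(17) → 29
F(21) + B(22) → 43
D(25) + 29 → 54
43 + 54 → 97
Total encoded bits = sum of merged weights = 12 + 29 + 43 + 54 + 97 = 235.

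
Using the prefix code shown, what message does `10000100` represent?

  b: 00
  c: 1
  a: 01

cbbcb

Read left to right; each codeword is recognised as soon as it completes (prefix code):
  1→c | 00→b | 00→b | 1→c | 00→b
Decoded message: cbbcb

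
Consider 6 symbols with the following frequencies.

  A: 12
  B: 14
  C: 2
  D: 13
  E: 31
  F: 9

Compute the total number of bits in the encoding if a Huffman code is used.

Greedily combine the two least-frequent nodes:
C(2) + F(9) → 11
11 + A(12) → 23
D(13) + B(14) → 27
23 + 27 → 50
E(31) + 50 → 81
Total encoded bits = sum of merged weights = 11 + 23 + 27 + 50 + 81 = 192.

192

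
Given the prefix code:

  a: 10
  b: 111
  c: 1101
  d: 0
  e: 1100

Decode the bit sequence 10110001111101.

aedbc

Read left to right; each codeword is recognised as soon as it completes (prefix code):
  10→a | 1100→e | 0→d | 111→b | 1101→c
Decoded message: aedbc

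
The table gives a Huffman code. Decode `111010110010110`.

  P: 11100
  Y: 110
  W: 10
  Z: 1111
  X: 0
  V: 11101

VXYXWY

Read left to right; each codeword is recognised as soon as it completes (prefix code):
  11101→V | 0→X | 110→Y | 0→X | 10→W | 110→Y
Decoded message: VXYXWY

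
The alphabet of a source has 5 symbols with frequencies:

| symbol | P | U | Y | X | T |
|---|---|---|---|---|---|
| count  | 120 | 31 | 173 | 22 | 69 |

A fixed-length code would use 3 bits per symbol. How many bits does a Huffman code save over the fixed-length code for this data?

Fixed-length: 3 bits × 415 symbols = 1245 bits.
Huffman merges:
combine X(22), U(31) → 53
combine 53, T(69) → 122
combine P(120), 122 → 242
combine Y(173), 242 → 415
Huffman total = 53 + 122 + 242 + 415 = 832 bits.
Saving = 1245 − 832 = 413 bits.

413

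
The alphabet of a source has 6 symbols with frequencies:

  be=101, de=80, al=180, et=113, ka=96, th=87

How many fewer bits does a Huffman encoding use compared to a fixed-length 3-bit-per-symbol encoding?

293

Fixed-length: 3 bits × 657 symbols = 1971 bits.
Huffman merges:
combine de(80), th(87) → 167
combine ka(96), be(101) → 197
combine et(113), 167 → 280
combine al(180), 197 → 377
combine 280, 377 → 657
Huffman total = 167 + 197 + 280 + 377 + 657 = 1678 bits.
Saving = 1971 − 1678 = 293 bits.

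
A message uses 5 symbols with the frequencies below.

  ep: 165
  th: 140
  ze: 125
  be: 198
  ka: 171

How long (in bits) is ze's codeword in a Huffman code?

Repeatedly merge the two smallest:
ze(125) + th(140) → 265
ep(165) + ka(171) → 336
be(198) + 265 → 463
336 + 463 → 799
The subtree containing ze is merged 3 times, so code length = 3.

3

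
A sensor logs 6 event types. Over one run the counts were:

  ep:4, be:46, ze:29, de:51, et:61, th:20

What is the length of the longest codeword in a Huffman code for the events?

Merge the two lowest-weight nodes at each step:
merge ep(4) and th(20): 24
merge 24 and ze(29): 53
merge be(46) and de(51): 97
merge 53 and et(61): 114
merge 97 and 114: 211
The rarest symbols sit at the bottom; the longest codeword is 4 bits.

4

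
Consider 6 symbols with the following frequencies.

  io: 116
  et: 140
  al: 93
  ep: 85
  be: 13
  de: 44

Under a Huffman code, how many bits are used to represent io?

Repeatedly merge the two smallest:
merge be(13) and de(44): 57
merge 57 and ep(85): 142
merge al(93) and io(116): 209
merge et(140) and 142: 282
merge 209 and 282: 491
io's leaf is at depth 2, giving a 2-bit codeword.

2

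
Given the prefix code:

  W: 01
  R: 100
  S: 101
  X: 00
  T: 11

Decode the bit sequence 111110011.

TTRT

Read left to right; each codeword is recognised as soon as it completes (prefix code):
  11→T | 11→T | 100→R | 11→T
Decoded message: TTRT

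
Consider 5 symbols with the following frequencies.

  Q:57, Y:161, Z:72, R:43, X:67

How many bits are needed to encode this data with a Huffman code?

Greedily combine the two least-frequent nodes:
combine R(43), Q(57) → 100
combine X(67), Z(72) → 139
combine 100, 139 → 239
combine Y(161), 239 → 400
Total encoded bits = sum of merged weights = 100 + 139 + 239 + 400 = 878.

878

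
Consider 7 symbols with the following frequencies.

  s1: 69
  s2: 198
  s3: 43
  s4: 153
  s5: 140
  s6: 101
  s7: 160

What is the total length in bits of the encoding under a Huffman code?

Merge the two smallest weights repeatedly:
merge s3(43) and s1(69): 112
merge s6(101) and 112: 213
merge s5(140) and s4(153): 293
merge s7(160) and s2(198): 358
merge 213 and 293: 506
merge 358 and 506: 864
Total encoded bits = sum of merged weights = 112 + 213 + 293 + 358 + 506 + 864 = 2346.

2346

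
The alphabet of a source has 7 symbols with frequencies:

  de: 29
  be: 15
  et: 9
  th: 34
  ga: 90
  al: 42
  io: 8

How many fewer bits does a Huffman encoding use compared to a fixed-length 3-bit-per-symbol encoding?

Fixed-length: 3 bits × 227 symbols = 681 bits.
Huffman merges:
merge io(8) and et(9): 17
merge be(15) and 17: 32
merge de(29) and 32: 61
merge th(34) and al(42): 76
merge 61 and 76: 137
merge ga(90) and 137: 227
Huffman total = 17 + 32 + 61 + 76 + 137 + 227 = 550 bits.
Saving = 681 − 550 = 131 bits.

131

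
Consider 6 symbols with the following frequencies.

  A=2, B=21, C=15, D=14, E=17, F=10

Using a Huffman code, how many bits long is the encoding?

Merge the two smallest weights repeatedly:
combine A(2), F(10) → 12
combine 12, D(14) → 26
combine C(15), E(17) → 32
combine B(21), 26 → 47
combine 32, 47 → 79
Each symbol's bit-cost is frequency × depth; summing gives 196 bits (equivalently 12 + 26 + 32 + 47 + 79).

196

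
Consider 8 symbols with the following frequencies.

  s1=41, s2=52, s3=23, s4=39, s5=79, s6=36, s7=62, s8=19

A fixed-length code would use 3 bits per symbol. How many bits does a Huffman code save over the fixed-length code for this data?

37

Fixed-length: 3 bits × 351 symbols = 1053 bits.
Huffman merges:
combine s8(19), s3(23) → 42
combine s6(36), s4(39) → 75
combine s1(41), 42 → 83
combine s2(52), s7(62) → 114
combine 75, s5(79) → 154
combine 83, 114 → 197
combine 154, 197 → 351
Huffman total = 42 + 75 + 83 + 114 + 154 + 197 + 351 = 1016 bits.
Saving = 1053 − 1016 = 37 bits.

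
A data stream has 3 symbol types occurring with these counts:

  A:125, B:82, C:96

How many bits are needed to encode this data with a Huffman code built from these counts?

Merge the two smallest weights repeatedly:
combine B(82), C(96) → 178
combine A(125), 178 → 303
Total encoded bits = sum of merged weights = 178 + 303 = 481.

481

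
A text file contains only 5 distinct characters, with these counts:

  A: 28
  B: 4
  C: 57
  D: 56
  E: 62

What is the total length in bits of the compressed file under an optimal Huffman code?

446

Greedily combine the two least-frequent nodes:
combine B(4), A(28) → 32
combine 32, D(56) → 88
combine C(57), E(62) → 119
combine 88, 119 → 207
The encoded length is the sum of every internal node's weight: 32 + 88 + 119 + 207 = 446 bits.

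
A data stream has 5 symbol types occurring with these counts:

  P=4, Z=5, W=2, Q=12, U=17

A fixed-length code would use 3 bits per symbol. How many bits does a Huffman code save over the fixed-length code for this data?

40

Fixed-length: 3 bits × 40 symbols = 120 bits.
Huffman merges:
combine W(2), P(4) → 6
combine Z(5), 6 → 11
combine 11, Q(12) → 23
combine U(17), 23 → 40
Huffman total = 6 + 11 + 23 + 40 = 80 bits.
Saving = 120 − 80 = 40 bits.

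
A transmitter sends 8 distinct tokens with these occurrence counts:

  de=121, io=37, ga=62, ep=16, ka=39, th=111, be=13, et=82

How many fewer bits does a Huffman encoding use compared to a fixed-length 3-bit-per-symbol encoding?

Fixed-length: 3 bits × 481 symbols = 1443 bits.
Huffman merges:
be(13) + ep(16) → 29
29 + io(37) → 66
ka(39) + ga(62) → 101
66 + et(82) → 148
101 + th(111) → 212
de(121) + 148 → 269
212 + 269 → 481
Huffman total = 29 + 66 + 101 + 148 + 212 + 269 + 481 = 1306 bits.
Saving = 1443 − 1306 = 137 bits.

137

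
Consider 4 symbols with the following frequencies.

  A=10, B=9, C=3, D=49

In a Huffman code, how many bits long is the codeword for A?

Repeatedly merge the two smallest:
C(3) + B(9) → 12
A(10) + 12 → 22
22 + D(49) → 71
A sits 2 levels below the root, so its codeword is 2 bits.

2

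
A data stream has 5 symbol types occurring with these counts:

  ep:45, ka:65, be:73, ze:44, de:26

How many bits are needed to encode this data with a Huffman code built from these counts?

Greedily combine the two least-frequent nodes:
de(26) + ze(44) → 70
ep(45) + ka(65) → 110
70 + be(73) → 143
110 + 143 → 253
Each symbol's bit-cost is frequency × depth; summing gives 576 bits (equivalently 70 + 110 + 143 + 253).

576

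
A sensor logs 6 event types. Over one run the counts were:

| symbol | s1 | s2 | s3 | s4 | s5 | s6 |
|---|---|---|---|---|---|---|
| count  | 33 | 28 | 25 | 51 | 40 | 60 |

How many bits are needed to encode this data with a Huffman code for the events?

600

Build the Huffman tree bottom-up:
combine s3(25), s2(28) → 53
combine s1(33), s5(40) → 73
combine s4(51), 53 → 104
combine s6(60), 73 → 133
combine 104, 133 → 237
The encoded length is the sum of every internal node's weight: 53 + 73 + 104 + 133 + 237 = 600 bits.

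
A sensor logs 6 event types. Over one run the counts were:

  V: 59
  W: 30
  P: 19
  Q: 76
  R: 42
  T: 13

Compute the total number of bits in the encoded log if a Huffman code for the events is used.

Merge the two smallest weights repeatedly:
T(13) + P(19) → 32
W(30) + 32 → 62
R(42) + V(59) → 101
62 + Q(76) → 138
101 + 138 → 239
The encoded length is the sum of every internal node's weight: 32 + 62 + 101 + 138 + 239 = 572 bits.

572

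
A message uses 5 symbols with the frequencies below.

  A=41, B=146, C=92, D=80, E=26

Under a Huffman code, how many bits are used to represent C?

Build the tree from the bottom:
combine E(26), A(41) → 67
combine 67, D(80) → 147
combine C(92), B(146) → 238
combine 147, 238 → 385
C's leaf is at depth 2, giving a 2-bit codeword.

2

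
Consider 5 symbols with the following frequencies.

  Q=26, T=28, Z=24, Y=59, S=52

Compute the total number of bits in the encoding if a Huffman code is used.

428

Greedily combine the two least-frequent nodes:
Z(24) + Q(26) → 50
T(28) + 50 → 78
S(52) + Y(59) → 111
78 + 111 → 189
Each symbol's bit-cost is frequency × depth; summing gives 428 bits (equivalently 50 + 78 + 111 + 189).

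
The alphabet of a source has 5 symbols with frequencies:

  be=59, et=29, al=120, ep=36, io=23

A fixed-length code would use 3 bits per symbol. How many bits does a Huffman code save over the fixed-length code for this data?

Fixed-length: 3 bits × 267 symbols = 801 bits.
Huffman merges:
io(23) + et(29) → 52
ep(36) + 52 → 88
be(59) + 88 → 147
al(120) + 147 → 267
Huffman total = 52 + 88 + 147 + 267 = 554 bits.
Saving = 801 − 554 = 247 bits.

247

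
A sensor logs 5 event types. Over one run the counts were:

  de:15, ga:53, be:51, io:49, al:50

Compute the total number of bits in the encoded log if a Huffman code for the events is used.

Merge the two smallest weights repeatedly:
combine de(15), io(49) → 64
combine al(50), be(51) → 101
combine ga(53), 64 → 117
combine 101, 117 → 218
The encoded length is the sum of every internal node's weight: 64 + 101 + 117 + 218 = 500 bits.

500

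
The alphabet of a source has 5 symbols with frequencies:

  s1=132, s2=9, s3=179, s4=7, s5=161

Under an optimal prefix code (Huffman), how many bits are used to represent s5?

2

Huffman merges, smallest pair first:
combine s4(7), s2(9) → 16
combine 16, s1(132) → 148
combine 148, s5(161) → 309
combine s3(179), 309 → 488
s5's leaf is at depth 2, giving a 2-bit codeword.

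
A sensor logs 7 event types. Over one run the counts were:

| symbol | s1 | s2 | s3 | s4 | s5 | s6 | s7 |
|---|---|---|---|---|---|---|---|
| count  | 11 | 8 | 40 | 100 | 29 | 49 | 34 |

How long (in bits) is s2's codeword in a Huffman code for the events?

Huffman merges, smallest pair first:
merge s2(8) and s1(11): 19
merge 19 and s5(29): 48
merge s7(34) and s3(40): 74
merge 48 and s6(49): 97
merge 74 and 97: 171
merge s4(100) and 171: 271
s2 sits 5 levels below the root, so its codeword is 5 bits.

5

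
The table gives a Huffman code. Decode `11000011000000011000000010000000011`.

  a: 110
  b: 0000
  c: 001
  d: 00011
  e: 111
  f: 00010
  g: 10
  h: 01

adbdbfbd

Read left to right; each codeword is recognised as soon as it completes (prefix code):
  110→a | 00011→d | 0000→b | 00011→d | 0000→b | 00010→f | 0000→b | 00011→d
Decoded message: adbdbfbd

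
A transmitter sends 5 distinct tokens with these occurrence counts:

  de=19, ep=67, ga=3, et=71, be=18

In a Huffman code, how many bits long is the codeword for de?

Huffman merges, smallest pair first:
ga(3) + be(18) → 21
de(19) + 21 → 40
40 + ep(67) → 107
et(71) + 107 → 178
de sits 3 levels below the root, so its codeword is 3 bits.

3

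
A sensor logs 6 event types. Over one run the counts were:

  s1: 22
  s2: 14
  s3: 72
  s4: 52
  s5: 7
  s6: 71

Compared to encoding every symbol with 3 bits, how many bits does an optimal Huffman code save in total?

174

Fixed-length: 3 bits × 238 symbols = 714 bits.
Huffman merges:
combine s5(7), s2(14) → 21
combine 21, s1(22) → 43
combine 43, s4(52) → 95
combine s6(71), s3(72) → 143
combine 95, 143 → 238
Huffman total = 21 + 43 + 95 + 143 + 238 = 540 bits.
Saving = 714 − 540 = 174 bits.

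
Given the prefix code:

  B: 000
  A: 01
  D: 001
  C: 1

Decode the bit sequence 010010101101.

Read left to right; each codeword is recognised as soon as it completes (prefix code):
  01→A | 001→D | 01→A | 01→A | 1→C | 01→A
Decoded message: ADAACA

ADAACA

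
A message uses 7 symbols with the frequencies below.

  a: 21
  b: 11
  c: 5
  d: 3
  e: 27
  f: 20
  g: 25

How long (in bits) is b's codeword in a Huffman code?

4

Repeatedly merge the two smallest:
merge d(3) and c(5): 8
merge 8 and b(11): 19
merge 19 and f(20): 39
merge a(21) and g(25): 46
merge e(27) and 39: 66
merge 46 and 66: 112
b sits 4 levels below the root, so its codeword is 4 bits.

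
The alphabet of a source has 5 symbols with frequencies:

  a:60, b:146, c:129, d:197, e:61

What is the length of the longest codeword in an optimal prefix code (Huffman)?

Merge the two lowest-weight nodes at each step:
merge a(60) and e(61): 121
merge 121 and c(129): 250
merge b(146) and d(197): 343
merge 250 and 343: 593
Maximum depth reached is 3.

3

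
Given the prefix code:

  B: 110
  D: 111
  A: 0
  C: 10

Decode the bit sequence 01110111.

Read left to right; each codeword is recognised as soon as it completes (prefix code):
  0→A | 111→D | 0→A | 111→D
Decoded message: ADAD

ADAD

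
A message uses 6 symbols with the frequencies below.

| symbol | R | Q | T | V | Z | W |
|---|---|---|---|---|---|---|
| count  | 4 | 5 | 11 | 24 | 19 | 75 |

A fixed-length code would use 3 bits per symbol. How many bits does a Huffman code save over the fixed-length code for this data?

145

Fixed-length: 3 bits × 138 symbols = 414 bits.
Huffman merges:
R(4) + Q(5) → 9
9 + T(11) → 20
Z(19) + 20 → 39
V(24) + 39 → 63
63 + W(75) → 138
Huffman total = 9 + 20 + 39 + 63 + 138 = 269 bits.
Saving = 414 − 269 = 145 bits.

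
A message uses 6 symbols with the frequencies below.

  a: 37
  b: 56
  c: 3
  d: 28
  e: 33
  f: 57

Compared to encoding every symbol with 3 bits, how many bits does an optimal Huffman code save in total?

119

Fixed-length: 3 bits × 214 symbols = 642 bits.
Huffman merges:
c(3) + d(28) → 31
31 + e(33) → 64
a(37) + b(56) → 93
f(57) + 64 → 121
93 + 121 → 214
Huffman total = 31 + 64 + 93 + 121 + 214 = 523 bits.
Saving = 642 − 523 = 119 bits.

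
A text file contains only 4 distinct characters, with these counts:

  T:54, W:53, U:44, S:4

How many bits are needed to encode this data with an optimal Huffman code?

Merge the two smallest weights repeatedly:
merge S(4) and U(44): 48
merge 48 and W(53): 101
merge T(54) and 101: 155
Total encoded bits = sum of merged weights = 48 + 101 + 155 = 304.

304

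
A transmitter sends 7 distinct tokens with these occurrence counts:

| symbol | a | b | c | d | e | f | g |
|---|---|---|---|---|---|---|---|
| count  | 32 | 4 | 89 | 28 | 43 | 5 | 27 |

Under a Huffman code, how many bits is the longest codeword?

5

Merge the two lowest-weight nodes at each step:
b(4) + f(5) → 9
9 + g(27) → 36
d(28) + a(32) → 60
36 + e(43) → 79
60 + 79 → 139
c(89) + 139 → 228
The rarest symbols sit at the bottom; the longest codeword is 5 bits.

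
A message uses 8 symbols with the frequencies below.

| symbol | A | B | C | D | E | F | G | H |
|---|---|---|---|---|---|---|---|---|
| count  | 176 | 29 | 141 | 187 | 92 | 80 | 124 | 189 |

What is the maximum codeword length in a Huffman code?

Merge the two lowest-weight nodes at each step:
combine B(29), F(80) → 109
combine E(92), 109 → 201
combine G(124), C(141) → 265
combine A(176), D(187) → 363
combine H(189), 201 → 390
combine 265, 363 → 628
combine 390, 628 → 1018
Maximum depth reached is 4.

4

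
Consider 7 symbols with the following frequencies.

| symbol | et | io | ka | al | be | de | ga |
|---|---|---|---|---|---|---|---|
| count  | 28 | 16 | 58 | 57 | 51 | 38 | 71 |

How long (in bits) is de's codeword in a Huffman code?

Huffman merges, smallest pair first:
io(16) + et(28) → 44
de(38) + 44 → 82
be(51) + al(57) → 108
ka(58) + ga(71) → 129
82 + 108 → 190
129 + 190 → 319
The subtree containing de is merged 3 times, so code length = 3.

3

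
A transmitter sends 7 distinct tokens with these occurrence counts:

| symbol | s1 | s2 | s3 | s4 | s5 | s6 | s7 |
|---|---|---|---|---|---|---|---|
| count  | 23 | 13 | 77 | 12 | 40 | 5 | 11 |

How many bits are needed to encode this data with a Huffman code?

Merge the two smallest weights repeatedly:
merge s6(5) and s7(11): 16
merge s4(12) and s2(13): 25
merge 16 and s1(23): 39
merge 25 and 39: 64
merge s5(40) and 64: 104
merge s3(77) and 104: 181
Total encoded bits = sum of merged weights = 16 + 25 + 39 + 64 + 104 + 181 = 429.

429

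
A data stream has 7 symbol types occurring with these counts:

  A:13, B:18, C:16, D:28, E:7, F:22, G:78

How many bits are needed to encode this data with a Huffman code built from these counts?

Merge the two smallest weights repeatedly:
E(7) + A(13) → 20
C(16) + B(18) → 34
20 + F(22) → 42
D(28) + 34 → 62
42 + 62 → 104
G(78) + 104 → 182
Total encoded bits = sum of merged weights = 20 + 34 + 42 + 62 + 104 + 182 = 444.

444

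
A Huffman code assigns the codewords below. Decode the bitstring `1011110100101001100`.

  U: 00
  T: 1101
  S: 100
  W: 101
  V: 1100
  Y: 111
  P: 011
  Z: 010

Read left to right; each codeword is recognised as soon as it completes (prefix code):
  101→W | 111→Y | 010→Z | 010→Z | 100→S | 1100→V
Decoded message: WYZZSV

WYZZSV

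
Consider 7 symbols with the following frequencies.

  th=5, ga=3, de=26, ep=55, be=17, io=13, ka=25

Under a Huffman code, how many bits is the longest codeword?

5

Merge the two lowest-weight nodes at each step:
ga(3) + th(5) → 8
8 + io(13) → 21
be(17) + 21 → 38
ka(25) + de(26) → 51
38 + 51 → 89
ep(55) + 89 → 144
The rarest symbols sit at the bottom; the longest codeword is 5 bits.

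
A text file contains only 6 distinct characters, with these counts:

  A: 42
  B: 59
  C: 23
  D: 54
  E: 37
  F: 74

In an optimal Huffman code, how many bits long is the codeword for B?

Huffman merges, smallest pair first:
merge C(23) and E(37): 60
merge A(42) and D(54): 96
merge B(59) and 60: 119
merge F(74) and 96: 170
merge 119 and 170: 289
B sits 2 levels below the root, so its codeword is 2 bits.

2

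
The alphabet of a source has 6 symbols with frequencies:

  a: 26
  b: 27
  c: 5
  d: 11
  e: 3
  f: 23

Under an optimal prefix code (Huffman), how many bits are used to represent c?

4

Repeatedly merge the two smallest:
merge e(3) and c(5): 8
merge 8 and d(11): 19
merge 19 and f(23): 42
merge a(26) and b(27): 53
merge 42 and 53: 95
The subtree containing c is merged 4 times, so code length = 4.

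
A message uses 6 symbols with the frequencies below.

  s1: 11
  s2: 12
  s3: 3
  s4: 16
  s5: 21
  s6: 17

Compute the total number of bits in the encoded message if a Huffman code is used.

Build the Huffman tree bottom-up:
combine s3(3), s1(11) → 14
combine s2(12), 14 → 26
combine s4(16), s6(17) → 33
combine s5(21), 26 → 47
combine 33, 47 → 80
Each symbol's bit-cost is frequency × depth; summing gives 200 bits (equivalently 14 + 26 + 33 + 47 + 80).

200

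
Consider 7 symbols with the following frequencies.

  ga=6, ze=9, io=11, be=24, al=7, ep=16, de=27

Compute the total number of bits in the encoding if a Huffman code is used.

262

Merge the two smallest weights repeatedly:
ga(6) + al(7) → 13
ze(9) + io(11) → 20
13 + ep(16) → 29
20 + be(24) → 44
de(27) + 29 → 56
44 + 56 → 100
Total encoded bits = sum of merged weights = 13 + 20 + 29 + 44 + 56 + 100 = 262.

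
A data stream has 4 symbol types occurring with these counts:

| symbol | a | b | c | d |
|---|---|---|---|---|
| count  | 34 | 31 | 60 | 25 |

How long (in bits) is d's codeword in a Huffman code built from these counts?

Huffman merges, smallest pair first:
merge d(25) and b(31): 56
merge a(34) and 56: 90
merge c(60) and 90: 150
d sits 3 levels below the root, so its codeword is 3 bits.

3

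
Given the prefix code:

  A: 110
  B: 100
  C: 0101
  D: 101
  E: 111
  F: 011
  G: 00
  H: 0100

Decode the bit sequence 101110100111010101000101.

Read left to right; each codeword is recognised as soon as it completes (prefix code):
  101→D | 110→A | 100→B | 111→E | 0101→C | 0100→H | 0101→C
Decoded message: DABECHC

DABECHC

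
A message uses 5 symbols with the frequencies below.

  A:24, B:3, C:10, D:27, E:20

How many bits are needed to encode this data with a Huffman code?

181

Greedily combine the two least-frequent nodes:
combine B(3), C(10) → 13
combine 13, E(20) → 33
combine A(24), D(27) → 51
combine 33, 51 → 84
Total encoded bits = sum of merged weights = 13 + 33 + 51 + 84 = 181.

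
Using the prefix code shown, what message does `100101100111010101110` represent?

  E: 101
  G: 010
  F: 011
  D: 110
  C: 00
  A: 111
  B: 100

Read left to right; each codeword is recognised as soon as it completes (prefix code):
  100→B | 101→E | 100→B | 111→A | 010→G | 101→E | 110→D
Decoded message: BEBAGED

BEBAGED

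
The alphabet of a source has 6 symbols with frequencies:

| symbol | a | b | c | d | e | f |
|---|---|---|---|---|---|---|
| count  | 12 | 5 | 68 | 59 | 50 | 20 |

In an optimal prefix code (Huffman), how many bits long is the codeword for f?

3

Huffman merges, smallest pair first:
merge b(5) and a(12): 17
merge 17 and f(20): 37
merge 37 and e(50): 87
merge d(59) and c(68): 127
merge 87 and 127: 214
f's leaf is at depth 3, giving a 3-bit codeword.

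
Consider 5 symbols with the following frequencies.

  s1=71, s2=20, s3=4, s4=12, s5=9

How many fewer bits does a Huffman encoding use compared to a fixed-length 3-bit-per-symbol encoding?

Fixed-length: 3 bits × 116 symbols = 348 bits.
Huffman merges:
s3(4) + s5(9) → 13
s4(12) + 13 → 25
s2(20) + 25 → 45
45 + s1(71) → 116
Huffman total = 13 + 25 + 45 + 116 = 199 bits.
Saving = 348 − 199 = 149 bits.

149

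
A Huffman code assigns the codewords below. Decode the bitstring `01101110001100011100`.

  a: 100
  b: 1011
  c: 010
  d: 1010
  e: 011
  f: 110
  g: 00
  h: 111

Read left to right; each codeword is recognised as soon as it completes (prefix code):
  011→e | 011→e | 100→a | 011→e | 00→g | 011→e | 100→a
Decoded message: eeaegea

eeaegea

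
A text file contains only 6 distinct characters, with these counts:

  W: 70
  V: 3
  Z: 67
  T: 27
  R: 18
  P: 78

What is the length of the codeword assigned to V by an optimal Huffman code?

4

Repeatedly merge the two smallest:
V(3) + R(18) → 21
21 + T(27) → 48
48 + Z(67) → 115
W(70) + P(78) → 148
115 + 148 → 263
V sits 4 levels below the root, so its codeword is 4 bits.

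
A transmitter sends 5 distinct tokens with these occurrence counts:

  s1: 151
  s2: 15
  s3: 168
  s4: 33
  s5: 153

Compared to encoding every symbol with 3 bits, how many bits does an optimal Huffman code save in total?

472

Fixed-length: 3 bits × 520 symbols = 1560 bits.
Huffman merges:
merge s2(15) and s4(33): 48
merge 48 and s1(151): 199
merge s5(153) and s3(168): 321
merge 199 and 321: 520
Huffman total = 48 + 199 + 321 + 520 = 1088 bits.
Saving = 1560 − 1088 = 472 bits.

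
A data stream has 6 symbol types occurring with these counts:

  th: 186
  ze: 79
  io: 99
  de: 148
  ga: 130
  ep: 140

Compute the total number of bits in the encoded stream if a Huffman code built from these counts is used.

2012

Merge the two smallest weights repeatedly:
combine ze(79), io(99) → 178
combine ga(130), ep(140) → 270
combine de(148), 178 → 326
combine th(186), 270 → 456
combine 326, 456 → 782
The encoded length is the sum of every internal node's weight: 178 + 270 + 326 + 456 + 782 = 2012 bits.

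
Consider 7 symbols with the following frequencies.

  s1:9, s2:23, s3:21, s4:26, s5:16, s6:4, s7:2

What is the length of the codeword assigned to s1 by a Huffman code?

4

Build the tree from the bottom:
combine s7(2), s6(4) → 6
combine 6, s1(9) → 15
combine 15, s5(16) → 31
combine s3(21), s2(23) → 44
combine s4(26), 31 → 57
combine 44, 57 → 101
s1's leaf is at depth 4, giving a 4-bit codeword.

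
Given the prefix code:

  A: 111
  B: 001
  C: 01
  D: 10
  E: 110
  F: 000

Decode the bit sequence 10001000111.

Read left to right; each codeword is recognised as soon as it completes (prefix code):
  10→D | 001→B | 000→F | 111→A
Decoded message: DBFA

DBFA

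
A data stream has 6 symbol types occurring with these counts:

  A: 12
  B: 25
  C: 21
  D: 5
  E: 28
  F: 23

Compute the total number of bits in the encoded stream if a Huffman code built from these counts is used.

283

Merge the two smallest weights repeatedly:
D(5) + A(12) → 17
17 + C(21) → 38
F(23) + B(25) → 48
E(28) + 38 → 66
48 + 66 → 114
Each symbol's bit-cost is frequency × depth; summing gives 283 bits (equivalently 17 + 38 + 48 + 66 + 114).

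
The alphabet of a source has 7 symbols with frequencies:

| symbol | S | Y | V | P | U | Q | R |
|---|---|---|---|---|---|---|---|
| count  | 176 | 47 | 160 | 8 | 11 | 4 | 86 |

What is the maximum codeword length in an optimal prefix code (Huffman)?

6

Merge the two lowest-weight nodes at each step:
merge Q(4) and P(8): 12
merge U(11) and 12: 23
merge 23 and Y(47): 70
merge 70 and R(86): 156
merge 156 and V(160): 316
merge S(176) and 316: 492
The first pair merged (Q, P) ends up deepest, at depth 6.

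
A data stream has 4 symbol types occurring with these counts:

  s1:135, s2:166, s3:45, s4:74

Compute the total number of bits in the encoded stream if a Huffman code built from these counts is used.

793

Build the Huffman tree bottom-up:
combine s3(45), s4(74) → 119
combine 119, s1(135) → 254
combine s2(166), 254 → 420
Total encoded bits = sum of merged weights = 119 + 254 + 420 = 793.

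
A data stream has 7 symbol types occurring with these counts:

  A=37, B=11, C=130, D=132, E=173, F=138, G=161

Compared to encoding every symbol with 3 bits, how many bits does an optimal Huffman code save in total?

286

Fixed-length: 3 bits × 782 symbols = 2346 bits.
Huffman merges:
merge B(11) and A(37): 48
merge 48 and C(130): 178
merge D(132) and F(138): 270
merge G(161) and E(173): 334
merge 178 and 270: 448
merge 334 and 448: 782
Huffman total = 48 + 178 + 270 + 334 + 448 + 782 = 2060 bits.
Saving = 2346 − 2060 = 286 bits.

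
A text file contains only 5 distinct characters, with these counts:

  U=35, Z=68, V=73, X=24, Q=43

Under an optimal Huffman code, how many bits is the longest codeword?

Merge the two lowest-weight nodes at each step:
merge X(24) and U(35): 59
merge Q(43) and 59: 102
merge Z(68) and V(73): 141
merge 102 and 141: 243
Maximum depth reached is 3.

3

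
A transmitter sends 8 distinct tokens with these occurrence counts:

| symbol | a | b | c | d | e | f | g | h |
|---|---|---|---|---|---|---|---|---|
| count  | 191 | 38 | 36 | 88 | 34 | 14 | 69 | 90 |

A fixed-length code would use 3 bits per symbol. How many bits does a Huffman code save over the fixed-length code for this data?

Fixed-length: 3 bits × 560 symbols = 1680 bits.
Huffman merges:
f(14) + e(34) → 48
c(36) + b(38) → 74
48 + g(69) → 117
74 + d(88) → 162
h(90) + 117 → 207
162 + a(191) → 353
207 + 353 → 560
Huffman total = 48 + 74 + 117 + 162 + 207 + 353 + 560 = 1521 bits.
Saving = 1680 − 1521 = 159 bits.

159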